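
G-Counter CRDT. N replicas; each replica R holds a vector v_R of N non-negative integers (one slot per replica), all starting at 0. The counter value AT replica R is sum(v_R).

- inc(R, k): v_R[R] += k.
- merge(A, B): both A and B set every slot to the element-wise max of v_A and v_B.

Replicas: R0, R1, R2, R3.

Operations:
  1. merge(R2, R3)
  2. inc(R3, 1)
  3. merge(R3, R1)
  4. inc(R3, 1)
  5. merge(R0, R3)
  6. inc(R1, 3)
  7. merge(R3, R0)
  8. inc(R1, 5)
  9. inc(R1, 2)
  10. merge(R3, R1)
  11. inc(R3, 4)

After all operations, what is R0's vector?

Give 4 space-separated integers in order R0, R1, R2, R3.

Answer: 0 0 0 2

Derivation:
Op 1: merge R2<->R3 -> R2=(0,0,0,0) R3=(0,0,0,0)
Op 2: inc R3 by 1 -> R3=(0,0,0,1) value=1
Op 3: merge R3<->R1 -> R3=(0,0,0,1) R1=(0,0,0,1)
Op 4: inc R3 by 1 -> R3=(0,0,0,2) value=2
Op 5: merge R0<->R3 -> R0=(0,0,0,2) R3=(0,0,0,2)
Op 6: inc R1 by 3 -> R1=(0,3,0,1) value=4
Op 7: merge R3<->R0 -> R3=(0,0,0,2) R0=(0,0,0,2)
Op 8: inc R1 by 5 -> R1=(0,8,0,1) value=9
Op 9: inc R1 by 2 -> R1=(0,10,0,1) value=11
Op 10: merge R3<->R1 -> R3=(0,10,0,2) R1=(0,10,0,2)
Op 11: inc R3 by 4 -> R3=(0,10,0,6) value=16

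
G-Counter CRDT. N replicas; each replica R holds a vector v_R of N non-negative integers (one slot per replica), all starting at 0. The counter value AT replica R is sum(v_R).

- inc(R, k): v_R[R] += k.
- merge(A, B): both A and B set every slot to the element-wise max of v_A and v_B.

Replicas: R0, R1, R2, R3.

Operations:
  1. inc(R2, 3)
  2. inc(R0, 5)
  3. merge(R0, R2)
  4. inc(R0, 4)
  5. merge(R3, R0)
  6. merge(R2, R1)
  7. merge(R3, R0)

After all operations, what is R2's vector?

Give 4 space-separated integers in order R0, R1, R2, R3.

Answer: 5 0 3 0

Derivation:
Op 1: inc R2 by 3 -> R2=(0,0,3,0) value=3
Op 2: inc R0 by 5 -> R0=(5,0,0,0) value=5
Op 3: merge R0<->R2 -> R0=(5,0,3,0) R2=(5,0,3,0)
Op 4: inc R0 by 4 -> R0=(9,0,3,0) value=12
Op 5: merge R3<->R0 -> R3=(9,0,3,0) R0=(9,0,3,0)
Op 6: merge R2<->R1 -> R2=(5,0,3,0) R1=(5,0,3,0)
Op 7: merge R3<->R0 -> R3=(9,0,3,0) R0=(9,0,3,0)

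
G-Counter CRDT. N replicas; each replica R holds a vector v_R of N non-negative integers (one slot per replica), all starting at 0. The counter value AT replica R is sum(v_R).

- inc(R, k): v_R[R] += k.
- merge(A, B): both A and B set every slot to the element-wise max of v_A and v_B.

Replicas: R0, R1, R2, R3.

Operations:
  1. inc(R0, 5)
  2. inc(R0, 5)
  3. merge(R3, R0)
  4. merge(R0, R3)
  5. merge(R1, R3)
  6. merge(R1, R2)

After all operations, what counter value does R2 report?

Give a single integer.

Answer: 10

Derivation:
Op 1: inc R0 by 5 -> R0=(5,0,0,0) value=5
Op 2: inc R0 by 5 -> R0=(10,0,0,0) value=10
Op 3: merge R3<->R0 -> R3=(10,0,0,0) R0=(10,0,0,0)
Op 4: merge R0<->R3 -> R0=(10,0,0,0) R3=(10,0,0,0)
Op 5: merge R1<->R3 -> R1=(10,0,0,0) R3=(10,0,0,0)
Op 6: merge R1<->R2 -> R1=(10,0,0,0) R2=(10,0,0,0)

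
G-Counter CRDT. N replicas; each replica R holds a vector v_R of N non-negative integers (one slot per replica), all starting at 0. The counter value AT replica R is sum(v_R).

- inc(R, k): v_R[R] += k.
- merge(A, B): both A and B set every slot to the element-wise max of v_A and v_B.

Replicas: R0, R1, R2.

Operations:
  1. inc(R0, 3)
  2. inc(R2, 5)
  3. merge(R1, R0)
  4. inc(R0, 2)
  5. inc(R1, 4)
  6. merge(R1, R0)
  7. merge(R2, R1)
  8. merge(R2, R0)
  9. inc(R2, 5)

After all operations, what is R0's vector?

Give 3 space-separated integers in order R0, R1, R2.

Answer: 5 4 5

Derivation:
Op 1: inc R0 by 3 -> R0=(3,0,0) value=3
Op 2: inc R2 by 5 -> R2=(0,0,5) value=5
Op 3: merge R1<->R0 -> R1=(3,0,0) R0=(3,0,0)
Op 4: inc R0 by 2 -> R0=(5,0,0) value=5
Op 5: inc R1 by 4 -> R1=(3,4,0) value=7
Op 6: merge R1<->R0 -> R1=(5,4,0) R0=(5,4,0)
Op 7: merge R2<->R1 -> R2=(5,4,5) R1=(5,4,5)
Op 8: merge R2<->R0 -> R2=(5,4,5) R0=(5,4,5)
Op 9: inc R2 by 5 -> R2=(5,4,10) value=19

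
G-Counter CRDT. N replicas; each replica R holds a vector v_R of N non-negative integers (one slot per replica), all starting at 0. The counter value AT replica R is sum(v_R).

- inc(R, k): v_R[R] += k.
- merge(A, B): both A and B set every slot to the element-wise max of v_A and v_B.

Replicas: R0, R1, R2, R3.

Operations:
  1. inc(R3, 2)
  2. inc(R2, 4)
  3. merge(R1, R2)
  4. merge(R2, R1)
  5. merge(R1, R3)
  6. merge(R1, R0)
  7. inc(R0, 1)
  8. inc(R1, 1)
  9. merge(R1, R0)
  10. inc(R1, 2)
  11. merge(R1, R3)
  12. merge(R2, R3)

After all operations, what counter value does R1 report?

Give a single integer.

Answer: 10

Derivation:
Op 1: inc R3 by 2 -> R3=(0,0,0,2) value=2
Op 2: inc R2 by 4 -> R2=(0,0,4,0) value=4
Op 3: merge R1<->R2 -> R1=(0,0,4,0) R2=(0,0,4,0)
Op 4: merge R2<->R1 -> R2=(0,0,4,0) R1=(0,0,4,0)
Op 5: merge R1<->R3 -> R1=(0,0,4,2) R3=(0,0,4,2)
Op 6: merge R1<->R0 -> R1=(0,0,4,2) R0=(0,0,4,2)
Op 7: inc R0 by 1 -> R0=(1,0,4,2) value=7
Op 8: inc R1 by 1 -> R1=(0,1,4,2) value=7
Op 9: merge R1<->R0 -> R1=(1,1,4,2) R0=(1,1,4,2)
Op 10: inc R1 by 2 -> R1=(1,3,4,2) value=10
Op 11: merge R1<->R3 -> R1=(1,3,4,2) R3=(1,3,4,2)
Op 12: merge R2<->R3 -> R2=(1,3,4,2) R3=(1,3,4,2)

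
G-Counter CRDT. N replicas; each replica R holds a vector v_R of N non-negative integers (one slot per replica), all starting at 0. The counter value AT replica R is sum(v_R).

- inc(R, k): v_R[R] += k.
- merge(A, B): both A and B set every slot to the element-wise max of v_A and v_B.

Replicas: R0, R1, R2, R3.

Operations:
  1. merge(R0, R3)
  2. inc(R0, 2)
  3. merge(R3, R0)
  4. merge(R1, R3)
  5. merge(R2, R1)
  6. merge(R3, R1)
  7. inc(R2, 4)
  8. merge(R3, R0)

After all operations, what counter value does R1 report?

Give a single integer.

Op 1: merge R0<->R3 -> R0=(0,0,0,0) R3=(0,0,0,0)
Op 2: inc R0 by 2 -> R0=(2,0,0,0) value=2
Op 3: merge R3<->R0 -> R3=(2,0,0,0) R0=(2,0,0,0)
Op 4: merge R1<->R3 -> R1=(2,0,0,0) R3=(2,0,0,0)
Op 5: merge R2<->R1 -> R2=(2,0,0,0) R1=(2,0,0,0)
Op 6: merge R3<->R1 -> R3=(2,0,0,0) R1=(2,0,0,0)
Op 7: inc R2 by 4 -> R2=(2,0,4,0) value=6
Op 8: merge R3<->R0 -> R3=(2,0,0,0) R0=(2,0,0,0)

Answer: 2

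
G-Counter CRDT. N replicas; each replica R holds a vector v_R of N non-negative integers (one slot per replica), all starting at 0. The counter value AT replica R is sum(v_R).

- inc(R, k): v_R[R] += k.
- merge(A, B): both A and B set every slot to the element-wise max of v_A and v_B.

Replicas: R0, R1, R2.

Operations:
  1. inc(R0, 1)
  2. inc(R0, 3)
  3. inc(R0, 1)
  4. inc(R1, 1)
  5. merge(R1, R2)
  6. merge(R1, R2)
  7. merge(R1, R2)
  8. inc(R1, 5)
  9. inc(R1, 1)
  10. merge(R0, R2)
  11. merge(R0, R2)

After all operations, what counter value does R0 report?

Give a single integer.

Answer: 6

Derivation:
Op 1: inc R0 by 1 -> R0=(1,0,0) value=1
Op 2: inc R0 by 3 -> R0=(4,0,0) value=4
Op 3: inc R0 by 1 -> R0=(5,0,0) value=5
Op 4: inc R1 by 1 -> R1=(0,1,0) value=1
Op 5: merge R1<->R2 -> R1=(0,1,0) R2=(0,1,0)
Op 6: merge R1<->R2 -> R1=(0,1,0) R2=(0,1,0)
Op 7: merge R1<->R2 -> R1=(0,1,0) R2=(0,1,0)
Op 8: inc R1 by 5 -> R1=(0,6,0) value=6
Op 9: inc R1 by 1 -> R1=(0,7,0) value=7
Op 10: merge R0<->R2 -> R0=(5,1,0) R2=(5,1,0)
Op 11: merge R0<->R2 -> R0=(5,1,0) R2=(5,1,0)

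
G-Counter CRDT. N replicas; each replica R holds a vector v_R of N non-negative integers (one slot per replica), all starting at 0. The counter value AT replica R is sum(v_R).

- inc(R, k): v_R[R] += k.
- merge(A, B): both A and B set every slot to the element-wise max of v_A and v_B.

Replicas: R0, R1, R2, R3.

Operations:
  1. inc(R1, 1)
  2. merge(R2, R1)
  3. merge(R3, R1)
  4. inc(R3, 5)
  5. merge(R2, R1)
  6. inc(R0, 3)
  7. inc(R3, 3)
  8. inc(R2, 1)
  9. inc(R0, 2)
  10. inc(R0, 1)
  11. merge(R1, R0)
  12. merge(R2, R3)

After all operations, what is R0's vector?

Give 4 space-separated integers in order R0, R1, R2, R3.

Answer: 6 1 0 0

Derivation:
Op 1: inc R1 by 1 -> R1=(0,1,0,0) value=1
Op 2: merge R2<->R1 -> R2=(0,1,0,0) R1=(0,1,0,0)
Op 3: merge R3<->R1 -> R3=(0,1,0,0) R1=(0,1,0,0)
Op 4: inc R3 by 5 -> R3=(0,1,0,5) value=6
Op 5: merge R2<->R1 -> R2=(0,1,0,0) R1=(0,1,0,0)
Op 6: inc R0 by 3 -> R0=(3,0,0,0) value=3
Op 7: inc R3 by 3 -> R3=(0,1,0,8) value=9
Op 8: inc R2 by 1 -> R2=(0,1,1,0) value=2
Op 9: inc R0 by 2 -> R0=(5,0,0,0) value=5
Op 10: inc R0 by 1 -> R0=(6,0,0,0) value=6
Op 11: merge R1<->R0 -> R1=(6,1,0,0) R0=(6,1,0,0)
Op 12: merge R2<->R3 -> R2=(0,1,1,8) R3=(0,1,1,8)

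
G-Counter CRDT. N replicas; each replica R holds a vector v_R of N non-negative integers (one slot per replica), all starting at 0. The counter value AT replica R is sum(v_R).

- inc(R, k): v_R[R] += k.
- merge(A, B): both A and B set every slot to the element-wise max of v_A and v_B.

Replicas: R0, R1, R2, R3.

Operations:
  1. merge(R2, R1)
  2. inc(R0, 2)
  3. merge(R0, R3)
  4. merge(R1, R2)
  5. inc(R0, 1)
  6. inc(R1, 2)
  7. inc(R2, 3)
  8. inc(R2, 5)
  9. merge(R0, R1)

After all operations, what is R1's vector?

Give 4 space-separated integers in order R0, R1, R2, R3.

Op 1: merge R2<->R1 -> R2=(0,0,0,0) R1=(0,0,0,0)
Op 2: inc R0 by 2 -> R0=(2,0,0,0) value=2
Op 3: merge R0<->R3 -> R0=(2,0,0,0) R3=(2,0,0,0)
Op 4: merge R1<->R2 -> R1=(0,0,0,0) R2=(0,0,0,0)
Op 5: inc R0 by 1 -> R0=(3,0,0,0) value=3
Op 6: inc R1 by 2 -> R1=(0,2,0,0) value=2
Op 7: inc R2 by 3 -> R2=(0,0,3,0) value=3
Op 8: inc R2 by 5 -> R2=(0,0,8,0) value=8
Op 9: merge R0<->R1 -> R0=(3,2,0,0) R1=(3,2,0,0)

Answer: 3 2 0 0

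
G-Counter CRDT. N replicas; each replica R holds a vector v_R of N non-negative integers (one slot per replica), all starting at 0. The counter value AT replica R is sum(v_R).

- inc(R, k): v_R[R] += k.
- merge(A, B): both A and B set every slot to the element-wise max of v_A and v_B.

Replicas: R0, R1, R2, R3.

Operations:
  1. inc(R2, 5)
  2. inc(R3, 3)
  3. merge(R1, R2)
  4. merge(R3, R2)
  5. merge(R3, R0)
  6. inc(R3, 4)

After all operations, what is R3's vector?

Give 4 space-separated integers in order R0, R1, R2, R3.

Answer: 0 0 5 7

Derivation:
Op 1: inc R2 by 5 -> R2=(0,0,5,0) value=5
Op 2: inc R3 by 3 -> R3=(0,0,0,3) value=3
Op 3: merge R1<->R2 -> R1=(0,0,5,0) R2=(0,0,5,0)
Op 4: merge R3<->R2 -> R3=(0,0,5,3) R2=(0,0,5,3)
Op 5: merge R3<->R0 -> R3=(0,0,5,3) R0=(0,0,5,3)
Op 6: inc R3 by 4 -> R3=(0,0,5,7) value=12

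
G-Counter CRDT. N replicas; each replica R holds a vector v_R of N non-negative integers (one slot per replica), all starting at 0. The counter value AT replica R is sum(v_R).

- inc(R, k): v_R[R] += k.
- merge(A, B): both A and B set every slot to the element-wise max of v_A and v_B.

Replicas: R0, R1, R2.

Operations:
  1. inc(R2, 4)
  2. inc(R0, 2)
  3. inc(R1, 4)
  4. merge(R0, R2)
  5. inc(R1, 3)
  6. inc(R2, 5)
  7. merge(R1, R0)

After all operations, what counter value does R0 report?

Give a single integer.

Op 1: inc R2 by 4 -> R2=(0,0,4) value=4
Op 2: inc R0 by 2 -> R0=(2,0,0) value=2
Op 3: inc R1 by 4 -> R1=(0,4,0) value=4
Op 4: merge R0<->R2 -> R0=(2,0,4) R2=(2,0,4)
Op 5: inc R1 by 3 -> R1=(0,7,0) value=7
Op 6: inc R2 by 5 -> R2=(2,0,9) value=11
Op 7: merge R1<->R0 -> R1=(2,7,4) R0=(2,7,4)

Answer: 13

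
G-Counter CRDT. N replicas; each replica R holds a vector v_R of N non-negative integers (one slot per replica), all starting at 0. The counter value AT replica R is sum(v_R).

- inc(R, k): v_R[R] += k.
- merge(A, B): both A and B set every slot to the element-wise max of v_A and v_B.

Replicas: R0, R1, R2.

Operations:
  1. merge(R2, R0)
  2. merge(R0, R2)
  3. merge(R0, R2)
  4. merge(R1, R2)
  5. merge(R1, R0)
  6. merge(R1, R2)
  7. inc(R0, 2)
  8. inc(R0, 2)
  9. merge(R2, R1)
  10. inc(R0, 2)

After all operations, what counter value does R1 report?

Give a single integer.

Answer: 0

Derivation:
Op 1: merge R2<->R0 -> R2=(0,0,0) R0=(0,0,0)
Op 2: merge R0<->R2 -> R0=(0,0,0) R2=(0,0,0)
Op 3: merge R0<->R2 -> R0=(0,0,0) R2=(0,0,0)
Op 4: merge R1<->R2 -> R1=(0,0,0) R2=(0,0,0)
Op 5: merge R1<->R0 -> R1=(0,0,0) R0=(0,0,0)
Op 6: merge R1<->R2 -> R1=(0,0,0) R2=(0,0,0)
Op 7: inc R0 by 2 -> R0=(2,0,0) value=2
Op 8: inc R0 by 2 -> R0=(4,0,0) value=4
Op 9: merge R2<->R1 -> R2=(0,0,0) R1=(0,0,0)
Op 10: inc R0 by 2 -> R0=(6,0,0) value=6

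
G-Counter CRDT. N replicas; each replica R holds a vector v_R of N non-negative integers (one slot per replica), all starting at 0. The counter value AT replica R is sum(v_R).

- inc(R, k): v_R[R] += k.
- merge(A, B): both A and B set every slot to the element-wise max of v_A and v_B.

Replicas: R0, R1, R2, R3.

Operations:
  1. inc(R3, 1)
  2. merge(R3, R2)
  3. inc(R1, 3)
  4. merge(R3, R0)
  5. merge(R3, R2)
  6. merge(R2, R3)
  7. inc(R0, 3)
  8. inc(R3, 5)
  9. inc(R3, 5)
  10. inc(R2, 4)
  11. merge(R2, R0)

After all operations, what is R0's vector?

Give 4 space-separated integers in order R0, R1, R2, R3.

Op 1: inc R3 by 1 -> R3=(0,0,0,1) value=1
Op 2: merge R3<->R2 -> R3=(0,0,0,1) R2=(0,0,0,1)
Op 3: inc R1 by 3 -> R1=(0,3,0,0) value=3
Op 4: merge R3<->R0 -> R3=(0,0,0,1) R0=(0,0,0,1)
Op 5: merge R3<->R2 -> R3=(0,0,0,1) R2=(0,0,0,1)
Op 6: merge R2<->R3 -> R2=(0,0,0,1) R3=(0,0,0,1)
Op 7: inc R0 by 3 -> R0=(3,0,0,1) value=4
Op 8: inc R3 by 5 -> R3=(0,0,0,6) value=6
Op 9: inc R3 by 5 -> R3=(0,0,0,11) value=11
Op 10: inc R2 by 4 -> R2=(0,0,4,1) value=5
Op 11: merge R2<->R0 -> R2=(3,0,4,1) R0=(3,0,4,1)

Answer: 3 0 4 1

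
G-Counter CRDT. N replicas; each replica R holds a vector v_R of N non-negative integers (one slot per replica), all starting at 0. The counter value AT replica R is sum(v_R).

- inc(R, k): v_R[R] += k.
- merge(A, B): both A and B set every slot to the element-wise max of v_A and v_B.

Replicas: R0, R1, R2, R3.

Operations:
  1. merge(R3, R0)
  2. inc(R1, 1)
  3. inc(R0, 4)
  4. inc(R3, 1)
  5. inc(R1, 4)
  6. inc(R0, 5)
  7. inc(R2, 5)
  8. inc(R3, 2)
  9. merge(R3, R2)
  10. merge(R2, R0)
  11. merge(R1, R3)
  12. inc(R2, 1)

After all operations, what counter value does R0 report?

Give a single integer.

Op 1: merge R3<->R0 -> R3=(0,0,0,0) R0=(0,0,0,0)
Op 2: inc R1 by 1 -> R1=(0,1,0,0) value=1
Op 3: inc R0 by 4 -> R0=(4,0,0,0) value=4
Op 4: inc R3 by 1 -> R3=(0,0,0,1) value=1
Op 5: inc R1 by 4 -> R1=(0,5,0,0) value=5
Op 6: inc R0 by 5 -> R0=(9,0,0,0) value=9
Op 7: inc R2 by 5 -> R2=(0,0,5,0) value=5
Op 8: inc R3 by 2 -> R3=(0,0,0,3) value=3
Op 9: merge R3<->R2 -> R3=(0,0,5,3) R2=(0,0,5,3)
Op 10: merge R2<->R0 -> R2=(9,0,5,3) R0=(9,0,5,3)
Op 11: merge R1<->R3 -> R1=(0,5,5,3) R3=(0,5,5,3)
Op 12: inc R2 by 1 -> R2=(9,0,6,3) value=18

Answer: 17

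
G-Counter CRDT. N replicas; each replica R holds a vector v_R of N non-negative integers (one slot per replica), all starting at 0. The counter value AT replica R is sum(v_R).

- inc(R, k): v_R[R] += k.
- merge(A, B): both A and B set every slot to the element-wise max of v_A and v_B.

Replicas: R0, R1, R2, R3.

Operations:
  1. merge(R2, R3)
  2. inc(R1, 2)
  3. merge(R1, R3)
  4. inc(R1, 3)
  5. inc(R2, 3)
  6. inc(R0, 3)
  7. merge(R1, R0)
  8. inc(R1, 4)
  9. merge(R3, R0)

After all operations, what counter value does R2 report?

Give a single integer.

Op 1: merge R2<->R3 -> R2=(0,0,0,0) R3=(0,0,0,0)
Op 2: inc R1 by 2 -> R1=(0,2,0,0) value=2
Op 3: merge R1<->R3 -> R1=(0,2,0,0) R3=(0,2,0,0)
Op 4: inc R1 by 3 -> R1=(0,5,0,0) value=5
Op 5: inc R2 by 3 -> R2=(0,0,3,0) value=3
Op 6: inc R0 by 3 -> R0=(3,0,0,0) value=3
Op 7: merge R1<->R0 -> R1=(3,5,0,0) R0=(3,5,0,0)
Op 8: inc R1 by 4 -> R1=(3,9,0,0) value=12
Op 9: merge R3<->R0 -> R3=(3,5,0,0) R0=(3,5,0,0)

Answer: 3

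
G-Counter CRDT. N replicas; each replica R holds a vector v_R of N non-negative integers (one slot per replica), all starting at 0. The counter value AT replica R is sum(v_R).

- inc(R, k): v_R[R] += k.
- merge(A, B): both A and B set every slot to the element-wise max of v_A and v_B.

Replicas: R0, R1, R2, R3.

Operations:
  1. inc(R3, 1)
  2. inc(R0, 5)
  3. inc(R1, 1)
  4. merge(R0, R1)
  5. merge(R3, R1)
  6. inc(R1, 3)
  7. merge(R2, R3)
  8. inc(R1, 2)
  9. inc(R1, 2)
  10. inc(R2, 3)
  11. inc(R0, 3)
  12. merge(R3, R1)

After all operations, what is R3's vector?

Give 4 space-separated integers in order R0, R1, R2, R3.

Answer: 5 8 0 1

Derivation:
Op 1: inc R3 by 1 -> R3=(0,0,0,1) value=1
Op 2: inc R0 by 5 -> R0=(5,0,0,0) value=5
Op 3: inc R1 by 1 -> R1=(0,1,0,0) value=1
Op 4: merge R0<->R1 -> R0=(5,1,0,0) R1=(5,1,0,0)
Op 5: merge R3<->R1 -> R3=(5,1,0,1) R1=(5,1,0,1)
Op 6: inc R1 by 3 -> R1=(5,4,0,1) value=10
Op 7: merge R2<->R3 -> R2=(5,1,0,1) R3=(5,1,0,1)
Op 8: inc R1 by 2 -> R1=(5,6,0,1) value=12
Op 9: inc R1 by 2 -> R1=(5,8,0,1) value=14
Op 10: inc R2 by 3 -> R2=(5,1,3,1) value=10
Op 11: inc R0 by 3 -> R0=(8,1,0,0) value=9
Op 12: merge R3<->R1 -> R3=(5,8,0,1) R1=(5,8,0,1)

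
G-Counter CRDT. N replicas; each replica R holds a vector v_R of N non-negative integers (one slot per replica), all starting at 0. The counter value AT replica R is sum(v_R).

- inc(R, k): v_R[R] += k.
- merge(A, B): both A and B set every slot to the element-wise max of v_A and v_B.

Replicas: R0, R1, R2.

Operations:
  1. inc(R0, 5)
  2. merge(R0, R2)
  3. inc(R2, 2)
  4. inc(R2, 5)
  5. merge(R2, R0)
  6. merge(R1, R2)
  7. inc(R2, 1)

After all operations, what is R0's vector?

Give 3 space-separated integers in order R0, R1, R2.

Op 1: inc R0 by 5 -> R0=(5,0,0) value=5
Op 2: merge R0<->R2 -> R0=(5,0,0) R2=(5,0,0)
Op 3: inc R2 by 2 -> R2=(5,0,2) value=7
Op 4: inc R2 by 5 -> R2=(5,0,7) value=12
Op 5: merge R2<->R0 -> R2=(5,0,7) R0=(5,0,7)
Op 6: merge R1<->R2 -> R1=(5,0,7) R2=(5,0,7)
Op 7: inc R2 by 1 -> R2=(5,0,8) value=13

Answer: 5 0 7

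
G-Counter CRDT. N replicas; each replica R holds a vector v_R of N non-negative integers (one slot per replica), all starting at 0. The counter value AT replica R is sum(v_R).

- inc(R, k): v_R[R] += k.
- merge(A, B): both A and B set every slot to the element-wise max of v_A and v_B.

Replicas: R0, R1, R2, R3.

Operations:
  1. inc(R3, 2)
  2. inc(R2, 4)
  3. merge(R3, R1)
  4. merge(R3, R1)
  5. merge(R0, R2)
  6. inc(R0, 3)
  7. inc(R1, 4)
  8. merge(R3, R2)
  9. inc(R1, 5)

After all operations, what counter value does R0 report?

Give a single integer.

Op 1: inc R3 by 2 -> R3=(0,0,0,2) value=2
Op 2: inc R2 by 4 -> R2=(0,0,4,0) value=4
Op 3: merge R3<->R1 -> R3=(0,0,0,2) R1=(0,0,0,2)
Op 4: merge R3<->R1 -> R3=(0,0,0,2) R1=(0,0,0,2)
Op 5: merge R0<->R2 -> R0=(0,0,4,0) R2=(0,0,4,0)
Op 6: inc R0 by 3 -> R0=(3,0,4,0) value=7
Op 7: inc R1 by 4 -> R1=(0,4,0,2) value=6
Op 8: merge R3<->R2 -> R3=(0,0,4,2) R2=(0,0,4,2)
Op 9: inc R1 by 5 -> R1=(0,9,0,2) value=11

Answer: 7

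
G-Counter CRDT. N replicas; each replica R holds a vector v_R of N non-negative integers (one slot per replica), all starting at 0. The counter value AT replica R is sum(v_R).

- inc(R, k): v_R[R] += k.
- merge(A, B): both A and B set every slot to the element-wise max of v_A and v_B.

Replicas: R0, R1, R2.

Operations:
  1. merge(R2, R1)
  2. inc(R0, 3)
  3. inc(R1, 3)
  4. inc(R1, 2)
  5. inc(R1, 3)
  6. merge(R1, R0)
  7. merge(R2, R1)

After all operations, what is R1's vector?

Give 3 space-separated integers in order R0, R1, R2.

Op 1: merge R2<->R1 -> R2=(0,0,0) R1=(0,0,0)
Op 2: inc R0 by 3 -> R0=(3,0,0) value=3
Op 3: inc R1 by 3 -> R1=(0,3,0) value=3
Op 4: inc R1 by 2 -> R1=(0,5,0) value=5
Op 5: inc R1 by 3 -> R1=(0,8,0) value=8
Op 6: merge R1<->R0 -> R1=(3,8,0) R0=(3,8,0)
Op 7: merge R2<->R1 -> R2=(3,8,0) R1=(3,8,0)

Answer: 3 8 0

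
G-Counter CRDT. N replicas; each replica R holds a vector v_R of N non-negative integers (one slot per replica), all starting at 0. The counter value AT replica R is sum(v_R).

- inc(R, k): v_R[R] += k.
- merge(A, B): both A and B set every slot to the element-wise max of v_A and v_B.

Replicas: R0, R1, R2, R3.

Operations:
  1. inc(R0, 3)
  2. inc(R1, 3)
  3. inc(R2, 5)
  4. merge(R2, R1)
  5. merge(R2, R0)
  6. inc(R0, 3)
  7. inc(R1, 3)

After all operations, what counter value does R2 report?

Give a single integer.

Answer: 11

Derivation:
Op 1: inc R0 by 3 -> R0=(3,0,0,0) value=3
Op 2: inc R1 by 3 -> R1=(0,3,0,0) value=3
Op 3: inc R2 by 5 -> R2=(0,0,5,0) value=5
Op 4: merge R2<->R1 -> R2=(0,3,5,0) R1=(0,3,5,0)
Op 5: merge R2<->R0 -> R2=(3,3,5,0) R0=(3,3,5,0)
Op 6: inc R0 by 3 -> R0=(6,3,5,0) value=14
Op 7: inc R1 by 3 -> R1=(0,6,5,0) value=11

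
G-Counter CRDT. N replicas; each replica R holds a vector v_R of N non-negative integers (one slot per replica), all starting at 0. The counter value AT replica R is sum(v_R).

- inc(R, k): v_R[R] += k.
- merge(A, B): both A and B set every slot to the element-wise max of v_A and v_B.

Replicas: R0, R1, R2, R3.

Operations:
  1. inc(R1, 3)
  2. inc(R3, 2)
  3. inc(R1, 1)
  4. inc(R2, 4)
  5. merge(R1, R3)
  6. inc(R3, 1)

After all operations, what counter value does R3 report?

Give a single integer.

Op 1: inc R1 by 3 -> R1=(0,3,0,0) value=3
Op 2: inc R3 by 2 -> R3=(0,0,0,2) value=2
Op 3: inc R1 by 1 -> R1=(0,4,0,0) value=4
Op 4: inc R2 by 4 -> R2=(0,0,4,0) value=4
Op 5: merge R1<->R3 -> R1=(0,4,0,2) R3=(0,4,0,2)
Op 6: inc R3 by 1 -> R3=(0,4,0,3) value=7

Answer: 7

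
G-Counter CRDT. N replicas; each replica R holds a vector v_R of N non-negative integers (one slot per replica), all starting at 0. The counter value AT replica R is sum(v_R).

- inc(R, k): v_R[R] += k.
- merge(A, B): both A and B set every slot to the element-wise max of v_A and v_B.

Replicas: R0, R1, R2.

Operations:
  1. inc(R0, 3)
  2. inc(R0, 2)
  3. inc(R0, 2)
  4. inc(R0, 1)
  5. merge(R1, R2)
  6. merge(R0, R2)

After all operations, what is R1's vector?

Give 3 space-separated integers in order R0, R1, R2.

Answer: 0 0 0

Derivation:
Op 1: inc R0 by 3 -> R0=(3,0,0) value=3
Op 2: inc R0 by 2 -> R0=(5,0,0) value=5
Op 3: inc R0 by 2 -> R0=(7,0,0) value=7
Op 4: inc R0 by 1 -> R0=(8,0,0) value=8
Op 5: merge R1<->R2 -> R1=(0,0,0) R2=(0,0,0)
Op 6: merge R0<->R2 -> R0=(8,0,0) R2=(8,0,0)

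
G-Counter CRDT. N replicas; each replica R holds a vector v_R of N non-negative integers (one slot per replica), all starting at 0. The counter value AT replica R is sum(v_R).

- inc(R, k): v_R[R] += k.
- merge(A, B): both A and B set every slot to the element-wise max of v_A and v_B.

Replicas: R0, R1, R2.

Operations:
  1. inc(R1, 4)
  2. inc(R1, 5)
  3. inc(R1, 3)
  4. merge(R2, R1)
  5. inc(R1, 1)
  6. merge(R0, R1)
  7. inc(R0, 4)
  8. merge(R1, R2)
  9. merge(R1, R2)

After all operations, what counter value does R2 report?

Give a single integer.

Op 1: inc R1 by 4 -> R1=(0,4,0) value=4
Op 2: inc R1 by 5 -> R1=(0,9,0) value=9
Op 3: inc R1 by 3 -> R1=(0,12,0) value=12
Op 4: merge R2<->R1 -> R2=(0,12,0) R1=(0,12,0)
Op 5: inc R1 by 1 -> R1=(0,13,0) value=13
Op 6: merge R0<->R1 -> R0=(0,13,0) R1=(0,13,0)
Op 7: inc R0 by 4 -> R0=(4,13,0) value=17
Op 8: merge R1<->R2 -> R1=(0,13,0) R2=(0,13,0)
Op 9: merge R1<->R2 -> R1=(0,13,0) R2=(0,13,0)

Answer: 13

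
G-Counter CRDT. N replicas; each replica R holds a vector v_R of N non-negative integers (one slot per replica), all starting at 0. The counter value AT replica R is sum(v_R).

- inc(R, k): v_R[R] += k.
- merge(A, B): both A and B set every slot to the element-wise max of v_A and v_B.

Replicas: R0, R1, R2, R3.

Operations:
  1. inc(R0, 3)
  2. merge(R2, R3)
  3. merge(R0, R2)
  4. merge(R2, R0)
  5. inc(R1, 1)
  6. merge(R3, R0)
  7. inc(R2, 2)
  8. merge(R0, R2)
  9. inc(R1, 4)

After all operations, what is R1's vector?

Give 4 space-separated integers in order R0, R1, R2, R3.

Answer: 0 5 0 0

Derivation:
Op 1: inc R0 by 3 -> R0=(3,0,0,0) value=3
Op 2: merge R2<->R3 -> R2=(0,0,0,0) R3=(0,0,0,0)
Op 3: merge R0<->R2 -> R0=(3,0,0,0) R2=(3,0,0,0)
Op 4: merge R2<->R0 -> R2=(3,0,0,0) R0=(3,0,0,0)
Op 5: inc R1 by 1 -> R1=(0,1,0,0) value=1
Op 6: merge R3<->R0 -> R3=(3,0,0,0) R0=(3,0,0,0)
Op 7: inc R2 by 2 -> R2=(3,0,2,0) value=5
Op 8: merge R0<->R2 -> R0=(3,0,2,0) R2=(3,0,2,0)
Op 9: inc R1 by 4 -> R1=(0,5,0,0) value=5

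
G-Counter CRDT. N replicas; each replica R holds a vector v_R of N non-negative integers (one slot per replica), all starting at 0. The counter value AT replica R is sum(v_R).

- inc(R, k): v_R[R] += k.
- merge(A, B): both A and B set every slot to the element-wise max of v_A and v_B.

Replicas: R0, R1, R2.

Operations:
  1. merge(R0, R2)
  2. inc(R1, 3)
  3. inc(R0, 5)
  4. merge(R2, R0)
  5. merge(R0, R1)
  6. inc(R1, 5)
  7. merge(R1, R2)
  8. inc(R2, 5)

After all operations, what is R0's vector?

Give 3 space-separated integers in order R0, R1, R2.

Op 1: merge R0<->R2 -> R0=(0,0,0) R2=(0,0,0)
Op 2: inc R1 by 3 -> R1=(0,3,0) value=3
Op 3: inc R0 by 5 -> R0=(5,0,0) value=5
Op 4: merge R2<->R0 -> R2=(5,0,0) R0=(5,0,0)
Op 5: merge R0<->R1 -> R0=(5,3,0) R1=(5,3,0)
Op 6: inc R1 by 5 -> R1=(5,8,0) value=13
Op 7: merge R1<->R2 -> R1=(5,8,0) R2=(5,8,0)
Op 8: inc R2 by 5 -> R2=(5,8,5) value=18

Answer: 5 3 0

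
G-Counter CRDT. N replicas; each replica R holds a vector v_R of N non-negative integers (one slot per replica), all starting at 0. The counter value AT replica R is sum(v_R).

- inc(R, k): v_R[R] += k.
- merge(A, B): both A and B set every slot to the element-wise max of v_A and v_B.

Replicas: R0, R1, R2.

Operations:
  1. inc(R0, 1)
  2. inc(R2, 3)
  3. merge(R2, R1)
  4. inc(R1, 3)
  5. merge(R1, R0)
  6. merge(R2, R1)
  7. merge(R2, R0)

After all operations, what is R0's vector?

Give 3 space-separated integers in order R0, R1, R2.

Op 1: inc R0 by 1 -> R0=(1,0,0) value=1
Op 2: inc R2 by 3 -> R2=(0,0,3) value=3
Op 3: merge R2<->R1 -> R2=(0,0,3) R1=(0,0,3)
Op 4: inc R1 by 3 -> R1=(0,3,3) value=6
Op 5: merge R1<->R0 -> R1=(1,3,3) R0=(1,3,3)
Op 6: merge R2<->R1 -> R2=(1,3,3) R1=(1,3,3)
Op 7: merge R2<->R0 -> R2=(1,3,3) R0=(1,3,3)

Answer: 1 3 3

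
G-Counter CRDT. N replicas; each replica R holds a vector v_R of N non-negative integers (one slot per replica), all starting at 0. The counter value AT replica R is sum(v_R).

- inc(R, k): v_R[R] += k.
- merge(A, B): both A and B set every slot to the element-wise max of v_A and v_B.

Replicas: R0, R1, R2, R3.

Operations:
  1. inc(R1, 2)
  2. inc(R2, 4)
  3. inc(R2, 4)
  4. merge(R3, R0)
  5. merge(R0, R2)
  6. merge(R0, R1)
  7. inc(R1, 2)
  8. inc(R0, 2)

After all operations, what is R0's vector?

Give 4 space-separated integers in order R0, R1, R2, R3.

Op 1: inc R1 by 2 -> R1=(0,2,0,0) value=2
Op 2: inc R2 by 4 -> R2=(0,0,4,0) value=4
Op 3: inc R2 by 4 -> R2=(0,0,8,0) value=8
Op 4: merge R3<->R0 -> R3=(0,0,0,0) R0=(0,0,0,0)
Op 5: merge R0<->R2 -> R0=(0,0,8,0) R2=(0,0,8,0)
Op 6: merge R0<->R1 -> R0=(0,2,8,0) R1=(0,2,8,0)
Op 7: inc R1 by 2 -> R1=(0,4,8,0) value=12
Op 8: inc R0 by 2 -> R0=(2,2,8,0) value=12

Answer: 2 2 8 0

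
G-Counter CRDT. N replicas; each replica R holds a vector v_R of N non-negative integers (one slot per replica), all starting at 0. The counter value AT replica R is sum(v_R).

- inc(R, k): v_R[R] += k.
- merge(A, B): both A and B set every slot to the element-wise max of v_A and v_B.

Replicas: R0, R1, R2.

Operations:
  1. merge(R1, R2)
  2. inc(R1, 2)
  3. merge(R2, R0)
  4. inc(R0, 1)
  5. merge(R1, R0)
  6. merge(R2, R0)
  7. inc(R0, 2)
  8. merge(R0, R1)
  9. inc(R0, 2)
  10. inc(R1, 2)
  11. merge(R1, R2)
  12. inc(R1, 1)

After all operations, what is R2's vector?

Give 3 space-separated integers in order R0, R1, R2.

Op 1: merge R1<->R2 -> R1=(0,0,0) R2=(0,0,0)
Op 2: inc R1 by 2 -> R1=(0,2,0) value=2
Op 3: merge R2<->R0 -> R2=(0,0,0) R0=(0,0,0)
Op 4: inc R0 by 1 -> R0=(1,0,0) value=1
Op 5: merge R1<->R0 -> R1=(1,2,0) R0=(1,2,0)
Op 6: merge R2<->R0 -> R2=(1,2,0) R0=(1,2,0)
Op 7: inc R0 by 2 -> R0=(3,2,0) value=5
Op 8: merge R0<->R1 -> R0=(3,2,0) R1=(3,2,0)
Op 9: inc R0 by 2 -> R0=(5,2,0) value=7
Op 10: inc R1 by 2 -> R1=(3,4,0) value=7
Op 11: merge R1<->R2 -> R1=(3,4,0) R2=(3,4,0)
Op 12: inc R1 by 1 -> R1=(3,5,0) value=8

Answer: 3 4 0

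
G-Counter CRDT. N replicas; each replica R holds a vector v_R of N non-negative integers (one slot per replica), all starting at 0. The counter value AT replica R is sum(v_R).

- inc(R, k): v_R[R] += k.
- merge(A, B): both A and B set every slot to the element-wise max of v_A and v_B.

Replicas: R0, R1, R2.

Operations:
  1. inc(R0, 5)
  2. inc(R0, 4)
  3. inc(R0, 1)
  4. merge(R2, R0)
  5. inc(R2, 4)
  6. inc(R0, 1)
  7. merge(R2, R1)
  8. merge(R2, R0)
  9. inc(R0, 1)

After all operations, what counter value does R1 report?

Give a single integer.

Op 1: inc R0 by 5 -> R0=(5,0,0) value=5
Op 2: inc R0 by 4 -> R0=(9,0,0) value=9
Op 3: inc R0 by 1 -> R0=(10,0,0) value=10
Op 4: merge R2<->R0 -> R2=(10,0,0) R0=(10,0,0)
Op 5: inc R2 by 4 -> R2=(10,0,4) value=14
Op 6: inc R0 by 1 -> R0=(11,0,0) value=11
Op 7: merge R2<->R1 -> R2=(10,0,4) R1=(10,0,4)
Op 8: merge R2<->R0 -> R2=(11,0,4) R0=(11,0,4)
Op 9: inc R0 by 1 -> R0=(12,0,4) value=16

Answer: 14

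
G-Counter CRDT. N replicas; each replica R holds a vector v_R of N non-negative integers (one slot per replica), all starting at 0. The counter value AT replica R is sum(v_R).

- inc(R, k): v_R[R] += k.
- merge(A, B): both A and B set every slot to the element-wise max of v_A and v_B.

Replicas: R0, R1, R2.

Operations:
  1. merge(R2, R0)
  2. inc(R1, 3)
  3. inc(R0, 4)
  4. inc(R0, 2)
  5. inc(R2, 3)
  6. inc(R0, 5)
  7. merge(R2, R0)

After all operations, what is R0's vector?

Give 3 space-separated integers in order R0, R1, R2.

Answer: 11 0 3

Derivation:
Op 1: merge R2<->R0 -> R2=(0,0,0) R0=(0,0,0)
Op 2: inc R1 by 3 -> R1=(0,3,0) value=3
Op 3: inc R0 by 4 -> R0=(4,0,0) value=4
Op 4: inc R0 by 2 -> R0=(6,0,0) value=6
Op 5: inc R2 by 3 -> R2=(0,0,3) value=3
Op 6: inc R0 by 5 -> R0=(11,0,0) value=11
Op 7: merge R2<->R0 -> R2=(11,0,3) R0=(11,0,3)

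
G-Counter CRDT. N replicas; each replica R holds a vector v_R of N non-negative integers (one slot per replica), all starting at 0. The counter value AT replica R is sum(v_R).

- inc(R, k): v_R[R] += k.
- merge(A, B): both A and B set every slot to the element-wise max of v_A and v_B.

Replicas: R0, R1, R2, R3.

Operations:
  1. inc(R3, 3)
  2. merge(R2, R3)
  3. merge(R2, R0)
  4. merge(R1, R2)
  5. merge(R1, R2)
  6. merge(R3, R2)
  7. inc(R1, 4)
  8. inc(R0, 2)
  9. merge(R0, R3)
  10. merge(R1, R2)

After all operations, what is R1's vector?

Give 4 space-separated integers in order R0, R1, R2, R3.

Answer: 0 4 0 3

Derivation:
Op 1: inc R3 by 3 -> R3=(0,0,0,3) value=3
Op 2: merge R2<->R3 -> R2=(0,0,0,3) R3=(0,0,0,3)
Op 3: merge R2<->R0 -> R2=(0,0,0,3) R0=(0,0,0,3)
Op 4: merge R1<->R2 -> R1=(0,0,0,3) R2=(0,0,0,3)
Op 5: merge R1<->R2 -> R1=(0,0,0,3) R2=(0,0,0,3)
Op 6: merge R3<->R2 -> R3=(0,0,0,3) R2=(0,0,0,3)
Op 7: inc R1 by 4 -> R1=(0,4,0,3) value=7
Op 8: inc R0 by 2 -> R0=(2,0,0,3) value=5
Op 9: merge R0<->R3 -> R0=(2,0,0,3) R3=(2,0,0,3)
Op 10: merge R1<->R2 -> R1=(0,4,0,3) R2=(0,4,0,3)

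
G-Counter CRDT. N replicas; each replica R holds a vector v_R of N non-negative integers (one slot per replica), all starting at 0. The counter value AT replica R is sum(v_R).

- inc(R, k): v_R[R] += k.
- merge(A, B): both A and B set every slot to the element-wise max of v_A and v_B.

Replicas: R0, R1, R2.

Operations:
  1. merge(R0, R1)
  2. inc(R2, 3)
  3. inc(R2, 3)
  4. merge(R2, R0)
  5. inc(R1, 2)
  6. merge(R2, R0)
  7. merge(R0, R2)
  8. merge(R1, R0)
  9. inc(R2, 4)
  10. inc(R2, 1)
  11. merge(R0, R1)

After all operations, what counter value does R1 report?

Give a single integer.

Answer: 8

Derivation:
Op 1: merge R0<->R1 -> R0=(0,0,0) R1=(0,0,0)
Op 2: inc R2 by 3 -> R2=(0,0,3) value=3
Op 3: inc R2 by 3 -> R2=(0,0,6) value=6
Op 4: merge R2<->R0 -> R2=(0,0,6) R0=(0,0,6)
Op 5: inc R1 by 2 -> R1=(0,2,0) value=2
Op 6: merge R2<->R0 -> R2=(0,0,6) R0=(0,0,6)
Op 7: merge R0<->R2 -> R0=(0,0,6) R2=(0,0,6)
Op 8: merge R1<->R0 -> R1=(0,2,6) R0=(0,2,6)
Op 9: inc R2 by 4 -> R2=(0,0,10) value=10
Op 10: inc R2 by 1 -> R2=(0,0,11) value=11
Op 11: merge R0<->R1 -> R0=(0,2,6) R1=(0,2,6)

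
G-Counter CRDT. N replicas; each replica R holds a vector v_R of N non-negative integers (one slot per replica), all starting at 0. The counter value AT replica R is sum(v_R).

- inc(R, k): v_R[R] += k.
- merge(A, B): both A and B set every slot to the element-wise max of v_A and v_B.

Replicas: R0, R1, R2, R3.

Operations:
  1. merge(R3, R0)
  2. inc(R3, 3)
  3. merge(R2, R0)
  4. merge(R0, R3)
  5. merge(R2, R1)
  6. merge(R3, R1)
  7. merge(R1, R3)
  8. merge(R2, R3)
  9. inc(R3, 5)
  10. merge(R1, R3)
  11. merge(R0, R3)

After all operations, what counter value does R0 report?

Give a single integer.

Answer: 8

Derivation:
Op 1: merge R3<->R0 -> R3=(0,0,0,0) R0=(0,0,0,0)
Op 2: inc R3 by 3 -> R3=(0,0,0,3) value=3
Op 3: merge R2<->R0 -> R2=(0,0,0,0) R0=(0,0,0,0)
Op 4: merge R0<->R3 -> R0=(0,0,0,3) R3=(0,0,0,3)
Op 5: merge R2<->R1 -> R2=(0,0,0,0) R1=(0,0,0,0)
Op 6: merge R3<->R1 -> R3=(0,0,0,3) R1=(0,0,0,3)
Op 7: merge R1<->R3 -> R1=(0,0,0,3) R3=(0,0,0,3)
Op 8: merge R2<->R3 -> R2=(0,0,0,3) R3=(0,0,0,3)
Op 9: inc R3 by 5 -> R3=(0,0,0,8) value=8
Op 10: merge R1<->R3 -> R1=(0,0,0,8) R3=(0,0,0,8)
Op 11: merge R0<->R3 -> R0=(0,0,0,8) R3=(0,0,0,8)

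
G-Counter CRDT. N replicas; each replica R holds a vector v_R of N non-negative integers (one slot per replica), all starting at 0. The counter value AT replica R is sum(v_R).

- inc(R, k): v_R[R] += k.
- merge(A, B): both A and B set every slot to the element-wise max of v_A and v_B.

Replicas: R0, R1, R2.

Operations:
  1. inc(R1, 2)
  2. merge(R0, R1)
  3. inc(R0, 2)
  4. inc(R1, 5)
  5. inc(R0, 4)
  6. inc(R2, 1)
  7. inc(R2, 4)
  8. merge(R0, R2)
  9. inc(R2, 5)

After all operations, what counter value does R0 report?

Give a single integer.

Answer: 13

Derivation:
Op 1: inc R1 by 2 -> R1=(0,2,0) value=2
Op 2: merge R0<->R1 -> R0=(0,2,0) R1=(0,2,0)
Op 3: inc R0 by 2 -> R0=(2,2,0) value=4
Op 4: inc R1 by 5 -> R1=(0,7,0) value=7
Op 5: inc R0 by 4 -> R0=(6,2,0) value=8
Op 6: inc R2 by 1 -> R2=(0,0,1) value=1
Op 7: inc R2 by 4 -> R2=(0,0,5) value=5
Op 8: merge R0<->R2 -> R0=(6,2,5) R2=(6,2,5)
Op 9: inc R2 by 5 -> R2=(6,2,10) value=18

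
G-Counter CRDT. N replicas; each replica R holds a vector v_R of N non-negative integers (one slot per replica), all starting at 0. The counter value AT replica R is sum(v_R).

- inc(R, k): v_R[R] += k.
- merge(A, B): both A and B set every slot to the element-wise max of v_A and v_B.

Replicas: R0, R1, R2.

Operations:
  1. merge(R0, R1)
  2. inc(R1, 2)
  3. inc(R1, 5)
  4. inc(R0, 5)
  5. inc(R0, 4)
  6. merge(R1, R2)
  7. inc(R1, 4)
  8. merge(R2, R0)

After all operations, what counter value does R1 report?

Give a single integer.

Answer: 11

Derivation:
Op 1: merge R0<->R1 -> R0=(0,0,0) R1=(0,0,0)
Op 2: inc R1 by 2 -> R1=(0,2,0) value=2
Op 3: inc R1 by 5 -> R1=(0,7,0) value=7
Op 4: inc R0 by 5 -> R0=(5,0,0) value=5
Op 5: inc R0 by 4 -> R0=(9,0,0) value=9
Op 6: merge R1<->R2 -> R1=(0,7,0) R2=(0,7,0)
Op 7: inc R1 by 4 -> R1=(0,11,0) value=11
Op 8: merge R2<->R0 -> R2=(9,7,0) R0=(9,7,0)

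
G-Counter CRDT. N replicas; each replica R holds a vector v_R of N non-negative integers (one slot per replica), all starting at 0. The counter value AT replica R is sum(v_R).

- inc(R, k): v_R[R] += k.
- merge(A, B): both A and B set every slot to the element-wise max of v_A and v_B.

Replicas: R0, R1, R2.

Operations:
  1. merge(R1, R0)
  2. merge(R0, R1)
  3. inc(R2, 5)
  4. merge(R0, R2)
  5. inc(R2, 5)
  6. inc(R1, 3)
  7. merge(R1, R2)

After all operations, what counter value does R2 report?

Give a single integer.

Op 1: merge R1<->R0 -> R1=(0,0,0) R0=(0,0,0)
Op 2: merge R0<->R1 -> R0=(0,0,0) R1=(0,0,0)
Op 3: inc R2 by 5 -> R2=(0,0,5) value=5
Op 4: merge R0<->R2 -> R0=(0,0,5) R2=(0,0,5)
Op 5: inc R2 by 5 -> R2=(0,0,10) value=10
Op 6: inc R1 by 3 -> R1=(0,3,0) value=3
Op 7: merge R1<->R2 -> R1=(0,3,10) R2=(0,3,10)

Answer: 13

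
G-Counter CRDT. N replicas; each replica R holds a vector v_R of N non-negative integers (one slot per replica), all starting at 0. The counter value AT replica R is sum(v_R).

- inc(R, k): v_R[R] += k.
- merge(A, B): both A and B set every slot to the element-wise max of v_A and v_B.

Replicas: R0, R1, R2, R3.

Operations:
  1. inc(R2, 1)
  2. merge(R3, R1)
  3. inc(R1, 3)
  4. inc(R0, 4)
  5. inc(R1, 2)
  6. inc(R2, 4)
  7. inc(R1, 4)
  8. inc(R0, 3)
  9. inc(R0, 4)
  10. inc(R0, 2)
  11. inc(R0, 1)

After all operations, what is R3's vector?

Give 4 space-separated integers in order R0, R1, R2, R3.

Answer: 0 0 0 0

Derivation:
Op 1: inc R2 by 1 -> R2=(0,0,1,0) value=1
Op 2: merge R3<->R1 -> R3=(0,0,0,0) R1=(0,0,0,0)
Op 3: inc R1 by 3 -> R1=(0,3,0,0) value=3
Op 4: inc R0 by 4 -> R0=(4,0,0,0) value=4
Op 5: inc R1 by 2 -> R1=(0,5,0,0) value=5
Op 6: inc R2 by 4 -> R2=(0,0,5,0) value=5
Op 7: inc R1 by 4 -> R1=(0,9,0,0) value=9
Op 8: inc R0 by 3 -> R0=(7,0,0,0) value=7
Op 9: inc R0 by 4 -> R0=(11,0,0,0) value=11
Op 10: inc R0 by 2 -> R0=(13,0,0,0) value=13
Op 11: inc R0 by 1 -> R0=(14,0,0,0) value=14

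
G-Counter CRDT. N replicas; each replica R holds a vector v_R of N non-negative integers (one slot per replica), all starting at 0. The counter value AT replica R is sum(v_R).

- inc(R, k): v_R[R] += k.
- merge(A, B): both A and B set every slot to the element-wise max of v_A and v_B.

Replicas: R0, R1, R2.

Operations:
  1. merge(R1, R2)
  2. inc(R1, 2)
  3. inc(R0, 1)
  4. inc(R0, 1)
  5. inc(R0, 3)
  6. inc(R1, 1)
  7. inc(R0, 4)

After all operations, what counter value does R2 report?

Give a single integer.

Answer: 0

Derivation:
Op 1: merge R1<->R2 -> R1=(0,0,0) R2=(0,0,0)
Op 2: inc R1 by 2 -> R1=(0,2,0) value=2
Op 3: inc R0 by 1 -> R0=(1,0,0) value=1
Op 4: inc R0 by 1 -> R0=(2,0,0) value=2
Op 5: inc R0 by 3 -> R0=(5,0,0) value=5
Op 6: inc R1 by 1 -> R1=(0,3,0) value=3
Op 7: inc R0 by 4 -> R0=(9,0,0) value=9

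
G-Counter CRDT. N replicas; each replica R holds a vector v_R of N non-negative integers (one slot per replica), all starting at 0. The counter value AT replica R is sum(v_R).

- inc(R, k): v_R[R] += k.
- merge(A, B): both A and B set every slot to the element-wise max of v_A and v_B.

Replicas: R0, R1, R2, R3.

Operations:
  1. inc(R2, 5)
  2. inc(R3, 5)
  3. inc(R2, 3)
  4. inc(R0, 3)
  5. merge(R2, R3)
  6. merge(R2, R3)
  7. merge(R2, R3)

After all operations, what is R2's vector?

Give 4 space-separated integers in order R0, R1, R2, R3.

Op 1: inc R2 by 5 -> R2=(0,0,5,0) value=5
Op 2: inc R3 by 5 -> R3=(0,0,0,5) value=5
Op 3: inc R2 by 3 -> R2=(0,0,8,0) value=8
Op 4: inc R0 by 3 -> R0=(3,0,0,0) value=3
Op 5: merge R2<->R3 -> R2=(0,0,8,5) R3=(0,0,8,5)
Op 6: merge R2<->R3 -> R2=(0,0,8,5) R3=(0,0,8,5)
Op 7: merge R2<->R3 -> R2=(0,0,8,5) R3=(0,0,8,5)

Answer: 0 0 8 5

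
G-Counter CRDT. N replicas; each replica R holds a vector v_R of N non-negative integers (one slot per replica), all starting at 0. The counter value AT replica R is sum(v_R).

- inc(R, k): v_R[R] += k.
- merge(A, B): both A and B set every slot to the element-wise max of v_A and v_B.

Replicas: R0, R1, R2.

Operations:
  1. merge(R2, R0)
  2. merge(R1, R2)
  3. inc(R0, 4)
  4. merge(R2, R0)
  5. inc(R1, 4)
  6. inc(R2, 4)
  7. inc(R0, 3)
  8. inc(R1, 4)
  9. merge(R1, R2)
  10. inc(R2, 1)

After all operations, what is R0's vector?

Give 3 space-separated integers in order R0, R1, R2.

Op 1: merge R2<->R0 -> R2=(0,0,0) R0=(0,0,0)
Op 2: merge R1<->R2 -> R1=(0,0,0) R2=(0,0,0)
Op 3: inc R0 by 4 -> R0=(4,0,0) value=4
Op 4: merge R2<->R0 -> R2=(4,0,0) R0=(4,0,0)
Op 5: inc R1 by 4 -> R1=(0,4,0) value=4
Op 6: inc R2 by 4 -> R2=(4,0,4) value=8
Op 7: inc R0 by 3 -> R0=(7,0,0) value=7
Op 8: inc R1 by 4 -> R1=(0,8,0) value=8
Op 9: merge R1<->R2 -> R1=(4,8,4) R2=(4,8,4)
Op 10: inc R2 by 1 -> R2=(4,8,5) value=17

Answer: 7 0 0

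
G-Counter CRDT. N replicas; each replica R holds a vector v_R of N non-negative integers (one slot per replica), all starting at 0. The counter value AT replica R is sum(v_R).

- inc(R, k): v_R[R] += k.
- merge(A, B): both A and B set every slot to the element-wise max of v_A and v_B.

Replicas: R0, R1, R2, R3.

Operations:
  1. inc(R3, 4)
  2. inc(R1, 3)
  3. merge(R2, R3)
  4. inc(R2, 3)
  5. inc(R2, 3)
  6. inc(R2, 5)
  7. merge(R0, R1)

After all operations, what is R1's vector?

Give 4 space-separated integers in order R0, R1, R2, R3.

Answer: 0 3 0 0

Derivation:
Op 1: inc R3 by 4 -> R3=(0,0,0,4) value=4
Op 2: inc R1 by 3 -> R1=(0,3,0,0) value=3
Op 3: merge R2<->R3 -> R2=(0,0,0,4) R3=(0,0,0,4)
Op 4: inc R2 by 3 -> R2=(0,0,3,4) value=7
Op 5: inc R2 by 3 -> R2=(0,0,6,4) value=10
Op 6: inc R2 by 5 -> R2=(0,0,11,4) value=15
Op 7: merge R0<->R1 -> R0=(0,3,0,0) R1=(0,3,0,0)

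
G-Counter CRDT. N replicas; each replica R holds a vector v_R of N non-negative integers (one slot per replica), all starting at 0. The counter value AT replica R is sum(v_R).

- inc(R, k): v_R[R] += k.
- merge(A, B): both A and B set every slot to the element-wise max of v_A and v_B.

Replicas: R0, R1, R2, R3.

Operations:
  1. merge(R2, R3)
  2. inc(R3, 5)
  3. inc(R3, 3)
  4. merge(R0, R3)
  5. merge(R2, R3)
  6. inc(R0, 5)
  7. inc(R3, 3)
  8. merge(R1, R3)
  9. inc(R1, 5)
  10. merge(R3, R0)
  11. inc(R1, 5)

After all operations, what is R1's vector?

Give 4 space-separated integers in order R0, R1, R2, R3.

Answer: 0 10 0 11

Derivation:
Op 1: merge R2<->R3 -> R2=(0,0,0,0) R3=(0,0,0,0)
Op 2: inc R3 by 5 -> R3=(0,0,0,5) value=5
Op 3: inc R3 by 3 -> R3=(0,0,0,8) value=8
Op 4: merge R0<->R3 -> R0=(0,0,0,8) R3=(0,0,0,8)
Op 5: merge R2<->R3 -> R2=(0,0,0,8) R3=(0,0,0,8)
Op 6: inc R0 by 5 -> R0=(5,0,0,8) value=13
Op 7: inc R3 by 3 -> R3=(0,0,0,11) value=11
Op 8: merge R1<->R3 -> R1=(0,0,0,11) R3=(0,0,0,11)
Op 9: inc R1 by 5 -> R1=(0,5,0,11) value=16
Op 10: merge R3<->R0 -> R3=(5,0,0,11) R0=(5,0,0,11)
Op 11: inc R1 by 5 -> R1=(0,10,0,11) value=21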